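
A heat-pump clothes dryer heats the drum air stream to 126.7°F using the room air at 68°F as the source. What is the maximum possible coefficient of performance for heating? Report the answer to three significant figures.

In absolute terms T_C = 293.15 K and T_H = 325.76 K, so ΔT = 32.61 K.
For a reversible cycle, COP_Carnot = T_H/ΔT = 325.76/32.61 = 9.989.

9.99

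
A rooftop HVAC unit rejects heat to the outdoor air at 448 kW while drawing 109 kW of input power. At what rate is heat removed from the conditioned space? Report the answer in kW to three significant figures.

For a cyclic device the first law requires Q̇_H = Q̇_C + Ẇ.
Q̇_C = Q̇_H − Ẇ = 339.0 kW.

339 kW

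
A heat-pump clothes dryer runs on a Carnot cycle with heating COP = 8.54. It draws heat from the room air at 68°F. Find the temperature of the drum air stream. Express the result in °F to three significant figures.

138 °F

COP_HP = T_H/(T_H − T_C) rearranges to T_H = COP·T_C/(COP − 1).
With T_C = 293.15 K, T_H = 8.54 × 293.15/7.540 = 332.03 K.
Converting, 332.03 K = 137.98°F.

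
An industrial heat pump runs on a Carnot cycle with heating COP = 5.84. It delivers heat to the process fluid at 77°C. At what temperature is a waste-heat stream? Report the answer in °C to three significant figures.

17.0 °C

COP_HP = T_H/(T_H − T_C) gives T_H − T_C = T_H/COP.
With T_H = 350.15 K, T_C = 350.15 × (1 − 1/5.84) = 290.19 K.
Converting, 290.19 K = 17.04°C.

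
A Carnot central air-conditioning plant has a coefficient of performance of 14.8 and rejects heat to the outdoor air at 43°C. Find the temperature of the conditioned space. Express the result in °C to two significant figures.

For a Carnot refrigerator COP_R = T_C/(T_H − T_C), so T_C = COP·T_H/(1 + COP).
With T_H = 316.15 K, T_C = 14.8 × 316.15/15.80 = 296.14 K.
Converting, 296.14 K = 22.99°C.

23 °C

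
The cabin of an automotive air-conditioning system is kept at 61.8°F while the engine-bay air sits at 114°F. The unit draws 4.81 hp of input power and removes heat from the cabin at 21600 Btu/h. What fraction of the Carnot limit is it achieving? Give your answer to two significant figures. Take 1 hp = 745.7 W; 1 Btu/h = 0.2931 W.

Converting, Q̇_C = 21600 Btu/h = 8.490 hp, so COP_actual = Q̇_C/Ẇ = 8.490/4.810 = 1.765.
In absolute terms T_C = 289.71 K and T_H = 318.71 K, so ΔT = 29.00 K.
COP_Carnot = T_C/ΔT = 289.71/29.00 = 9.990.
η_II = COP_actual/COP_Carnot = 1.765/9.990 = 0.1767.

0.18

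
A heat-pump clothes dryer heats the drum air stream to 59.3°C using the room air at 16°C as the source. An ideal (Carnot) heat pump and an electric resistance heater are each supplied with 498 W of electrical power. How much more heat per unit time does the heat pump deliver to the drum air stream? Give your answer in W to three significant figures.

In absolute terms T_C = 289.15 K and T_H = 332.45 K, so ΔT = 43.30 K.
COP_Carnot = T_H/ΔT = 332.45/43.30 = 7.678.
The heat pump delivers Q̇_H = COP × Ẇ = 3824 W; the resistance heater delivers Ẇ = 498.0 W.
Extra = (COP − 1)·Ẇ = 3326 W.

3330 W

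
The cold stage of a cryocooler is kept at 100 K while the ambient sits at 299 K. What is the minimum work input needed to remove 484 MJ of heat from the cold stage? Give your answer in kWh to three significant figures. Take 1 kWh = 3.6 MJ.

The reservoir spacing is ΔT = 299 − 100 = 199.0 K.
The reversible limit is COP_R = T_C/ΔT = 0.5025, so W_min = Q_C/COP = Q_C·ΔT/T_C.
W_min = 484.0 × 199.0/100.00 = 963.2 MJ = 267.5 kWh.

268 kWh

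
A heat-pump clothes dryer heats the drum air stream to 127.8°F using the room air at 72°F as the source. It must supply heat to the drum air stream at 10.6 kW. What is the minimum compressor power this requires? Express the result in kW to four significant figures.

In absolute terms T_C = 295.37 K and T_H = 326.37 K, so ΔT = 31.00 K.
COP_Carnot = T_H/ΔT = 326.37/31.00 = 10.53.
Ẇ_min = Q̇/COP_Carnot = 10.60/10.53 = 1.007 kW.

1.007 kW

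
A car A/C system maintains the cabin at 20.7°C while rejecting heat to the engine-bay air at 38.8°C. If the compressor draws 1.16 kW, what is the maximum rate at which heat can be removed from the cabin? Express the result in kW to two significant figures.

19 kW

In absolute terms T_C = 293.85 K and T_H = 311.95 K, so ΔT = 18.10 K.
COP_Carnot = T_C/ΔT = 293.85/18.10 = 16.23.
Q̇_max = COP_Carnot × Ẇ = 16.23 × 1.160 kW = 18.83 kW.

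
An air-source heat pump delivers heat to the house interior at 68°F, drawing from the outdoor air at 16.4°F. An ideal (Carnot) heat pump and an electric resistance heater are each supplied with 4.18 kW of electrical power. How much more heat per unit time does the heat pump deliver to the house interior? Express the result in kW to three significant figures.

38.6 kW

In absolute terms T_C = 264.48 K and T_H = 293.15 K, so ΔT = 28.67 K.
COP_Carnot = T_H/ΔT = 293.15/28.67 = 10.23.
The heat pump delivers Q̇_H = COP × Ẇ = 42.75 kW; the resistance heater delivers Ẇ = 4.180 kW.
Extra = (COP − 1)·Ẇ = 38.57 kW.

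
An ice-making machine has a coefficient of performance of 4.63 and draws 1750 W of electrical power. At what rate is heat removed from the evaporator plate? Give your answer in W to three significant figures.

Q̇_C = COP × Ẇ = 4.63 × 1750 = 8103 W.

8100 W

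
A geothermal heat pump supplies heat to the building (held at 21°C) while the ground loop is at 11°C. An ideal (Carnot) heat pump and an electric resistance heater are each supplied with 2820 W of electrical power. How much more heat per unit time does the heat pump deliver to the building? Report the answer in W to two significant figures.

In absolute terms T_C = 284.15 K and T_H = 294.15 K, so ΔT = 10.00 K.
COP_Carnot = T_H/ΔT = 294.15/10.00 = 29.42.
The heat pump delivers Q̇_H = COP × Ẇ = 82950 W; the resistance heater delivers Ẇ = 2820 W.
Extra = (COP − 1)·Ẇ = 80130 W.

80000 W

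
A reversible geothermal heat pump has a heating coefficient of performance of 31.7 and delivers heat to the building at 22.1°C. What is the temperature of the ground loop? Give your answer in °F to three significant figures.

55.0 °F

COP_HP = T_H/(T_H − T_C) gives T_H − T_C = T_H/COP.
With T_H = 295.25 K, T_C = 295.25 × (1 − 1/31.7) = 285.94 K.
Converting, 285.94 K = 55.02°F.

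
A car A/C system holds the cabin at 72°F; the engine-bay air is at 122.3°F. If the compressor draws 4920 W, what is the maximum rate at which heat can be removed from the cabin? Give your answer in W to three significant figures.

In absolute terms T_C = 295.37 K and T_H = 323.32 K, so ΔT = 27.94 K.
COP_Carnot = T_C/ΔT = 295.37/27.94 = 10.57.
Q̇_max = COP_Carnot × Ẇ = 10.57 × 4920 W = 52000 W.

52000 W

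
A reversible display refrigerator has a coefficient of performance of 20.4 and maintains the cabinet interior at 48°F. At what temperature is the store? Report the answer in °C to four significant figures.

22.71 °C

COP_R = T_C/(T_H − T_C) gives T_H − T_C = T_C/COP.
With T_C = 282.04 K, T_H = 282.04 × (1 + 1/20.4) = 295.86 K.
Converting, 295.86 K = 22.71°C.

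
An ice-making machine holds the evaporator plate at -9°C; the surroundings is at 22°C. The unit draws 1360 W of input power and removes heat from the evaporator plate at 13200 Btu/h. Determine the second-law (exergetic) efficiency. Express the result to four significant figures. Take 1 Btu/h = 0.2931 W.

Converting, Q̇_C = 13200 Btu/h = 3869 W, so COP_actual = Q̇_C/Ẇ = 3869/1360 = 2.845.
In absolute terms T_C = 264.15 K and T_H = 295.15 K, so ΔT = 31.00 K.
COP_Carnot = T_C/ΔT = 264.15/31.00 = 8.521.
η_II = COP_actual/COP_Carnot = 2.845/8.521 = 0.3339.

0.3339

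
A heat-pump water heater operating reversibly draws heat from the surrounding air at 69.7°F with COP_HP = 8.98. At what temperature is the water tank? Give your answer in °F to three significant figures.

COP_HP = T_H/(T_H − T_C) rearranges to T_H = COP·T_C/(COP − 1).
With T_C = 294.09 K, T_H = 8.98 × 294.09/7.980 = 330.95 K.
Converting, 330.95 K = 136.04°F.

136 °F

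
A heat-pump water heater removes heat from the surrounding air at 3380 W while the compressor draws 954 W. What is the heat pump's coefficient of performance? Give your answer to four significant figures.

4.543

The first law gives Q̇_H = Q̇_C + Ẇ, so the three rates are Q̇_C = 3380, Q̇_H = 4334, Ẇ = 954.0 W.
COP_HP = Q̇_H/Ẇ = 4334/954.0 = 4.543.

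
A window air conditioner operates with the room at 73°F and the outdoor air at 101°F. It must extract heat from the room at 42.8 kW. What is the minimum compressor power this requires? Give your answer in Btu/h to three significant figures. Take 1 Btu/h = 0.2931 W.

In absolute terms T_C = 295.93 K and T_H = 311.48 K, so ΔT = 15.56 K.
COP_Carnot = T_C/ΔT = 295.93/15.56 = 19.02.
Ẇ_min = Q̇/COP_Carnot = 42.80/19.02 = 2.250 kW = 7676 Btu/h.

7680 Btu/h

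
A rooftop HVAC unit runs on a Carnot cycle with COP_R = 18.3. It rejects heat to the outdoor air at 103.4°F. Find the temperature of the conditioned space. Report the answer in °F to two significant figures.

For a Carnot refrigerator COP_R = T_C/(T_H − T_C), so T_C = COP·T_H/(1 + COP).
With T_H = 312.82 K, T_C = 18.3 × 312.82/19.30 = 296.61 K.
Converting, 296.61 K = 74.23°F.

74 °F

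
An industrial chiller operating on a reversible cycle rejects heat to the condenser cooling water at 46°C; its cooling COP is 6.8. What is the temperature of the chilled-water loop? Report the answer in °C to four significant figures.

5.083 °C

For a Carnot refrigerator COP_R = T_C/(T_H − T_C), so T_C = COP·T_H/(1 + COP).
With T_H = 319.15 K, T_C = 6.8 × 319.15/7.800 = 278.23 K.
Converting, 278.23 K = 5.08°C.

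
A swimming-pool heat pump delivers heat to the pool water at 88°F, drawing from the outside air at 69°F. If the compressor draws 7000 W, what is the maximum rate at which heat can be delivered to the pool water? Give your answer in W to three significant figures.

202000 W

In absolute terms T_C = 293.71 K and T_H = 304.26 K, so ΔT = 10.56 K.
COP_Carnot = T_H/ΔT = 304.26/10.56 = 28.82.
Q̇_max = COP_Carnot × Ẇ = 28.82 × 7000 W = 201800 W.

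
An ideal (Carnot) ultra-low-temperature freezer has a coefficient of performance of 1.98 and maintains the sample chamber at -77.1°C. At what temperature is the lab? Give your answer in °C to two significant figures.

22 °C

COP_R = T_C/(T_H − T_C) gives T_H − T_C = T_C/COP.
With T_C = 196.05 K, T_H = 196.05 × (1 + 1/1.98) = 295.07 K.
Converting, 295.07 K = 21.92°C.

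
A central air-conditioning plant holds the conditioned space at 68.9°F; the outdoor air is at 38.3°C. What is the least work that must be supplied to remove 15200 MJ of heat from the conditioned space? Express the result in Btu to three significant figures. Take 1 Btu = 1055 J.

873000 Btu

In absolute terms T_C = 293.65 K and T_H = 311.45 K, so ΔT = 17.80 K.
The reversible limit is COP_R = T_C/ΔT = 16.50, so W_min = Q_C/COP = Q_C·ΔT/T_C.
W_min = 15200 × 17.80/293.65 = 921.4 MJ = 873300 Btu.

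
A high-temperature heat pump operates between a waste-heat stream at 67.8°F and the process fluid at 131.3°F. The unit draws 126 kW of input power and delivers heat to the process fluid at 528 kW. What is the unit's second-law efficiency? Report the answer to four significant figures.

0.4503

COP_actual = Q̇_H/Ẇ = 528.0/126.0 = 4.190.
In absolute terms T_C = 293.04 K and T_H = 328.32 K, so ΔT = 35.28 K.
COP_Carnot = T_H/ΔT = 328.32/35.28 = 9.307.
η_II = COP_actual/COP_Carnot = 4.190/9.307 = 0.4503.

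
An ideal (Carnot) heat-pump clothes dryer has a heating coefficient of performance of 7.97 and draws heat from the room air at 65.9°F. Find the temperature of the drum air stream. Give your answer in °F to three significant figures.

141 °F

COP_HP = T_H/(T_H − T_C) rearranges to T_H = COP·T_C/(COP − 1).
With T_C = 291.98 K, T_H = 7.97 × 291.98/6.970 = 333.87 K.
Converting, 333.87 K = 141.30°F.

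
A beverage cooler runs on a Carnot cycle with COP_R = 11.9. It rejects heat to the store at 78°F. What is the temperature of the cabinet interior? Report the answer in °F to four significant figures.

36.32 °F

For a Carnot refrigerator COP_R = T_C/(T_H − T_C), so T_C = COP·T_H/(1 + COP).
With T_H = 298.71 K, T_C = 11.9 × 298.71/12.90 = 275.55 K.
Converting, 275.55 K = 36.32°F.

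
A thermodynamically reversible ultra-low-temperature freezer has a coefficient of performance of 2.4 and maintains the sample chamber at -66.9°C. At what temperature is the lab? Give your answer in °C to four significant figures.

COP_R = T_C/(T_H − T_C) gives T_H − T_C = T_C/COP.
With T_C = 206.25 K, T_H = 206.25 × (1 + 1/2.4) = 292.19 K.
Converting, 292.19 K = 19.04°C.

19.04 °C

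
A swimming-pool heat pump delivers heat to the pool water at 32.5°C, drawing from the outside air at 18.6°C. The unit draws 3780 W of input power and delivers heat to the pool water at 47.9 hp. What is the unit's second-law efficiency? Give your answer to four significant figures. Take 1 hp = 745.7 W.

Converting, Q̇_H = 47.90 hp = 35720 W, so COP_actual = Q̇_H/Ẇ = 35720/3780 = 9.449.
In absolute terms T_C = 291.75 K and T_H = 305.65 K, so ΔT = 13.90 K.
COP_Carnot = T_H/ΔT = 305.65/13.90 = 21.99.
η_II = COP_actual/COP_Carnot = 9.449/21.99 = 0.4297.

0.4297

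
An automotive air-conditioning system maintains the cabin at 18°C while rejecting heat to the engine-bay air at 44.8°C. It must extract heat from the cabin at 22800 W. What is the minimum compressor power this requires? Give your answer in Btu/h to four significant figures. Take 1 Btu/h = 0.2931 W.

In absolute terms T_C = 291.15 K and T_H = 317.95 K, so ΔT = 26.80 K.
COP_Carnot = T_C/ΔT = 291.15/26.80 = 10.86.
Ẇ_min = Q̇/COP_Carnot = 22800/10.86 = 2099 W = 7160 Btu/h.

7160 Btu/h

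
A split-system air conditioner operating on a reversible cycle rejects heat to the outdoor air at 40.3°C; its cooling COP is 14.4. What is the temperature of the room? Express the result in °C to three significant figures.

For a Carnot refrigerator COP_R = T_C/(T_H − T_C), so T_C = COP·T_H/(1 + COP).
With T_H = 313.45 K, T_C = 14.4 × 313.45/15.40 = 293.10 K.
Converting, 293.10 K = 19.95°C.

19.9 °C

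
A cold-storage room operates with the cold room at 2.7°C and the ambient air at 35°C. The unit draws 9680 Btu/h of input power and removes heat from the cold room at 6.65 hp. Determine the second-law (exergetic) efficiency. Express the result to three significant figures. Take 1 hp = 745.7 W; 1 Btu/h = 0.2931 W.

0.205

Converting, Q̇_C = 6.650 hp = 16920 Btu/h, so COP_actual = Q̇_C/Ẇ = 16920/9680 = 1.748.
In absolute terms T_C = 275.85 K and T_H = 308.15 K, so ΔT = 32.30 K.
COP_Carnot = T_C/ΔT = 275.85/32.30 = 8.540.
η_II = COP_actual/COP_Carnot = 1.748/8.540 = 0.2047.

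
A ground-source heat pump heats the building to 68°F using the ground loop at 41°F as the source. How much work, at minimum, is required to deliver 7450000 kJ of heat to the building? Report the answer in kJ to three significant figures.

381000 kJ

In absolute terms T_C = 278.15 K and T_H = 293.15 K, so ΔT = 15.00 K.
The reversible limit is COP_HP = T_H/ΔT = 19.54, so W_min = Q_H/COP = Q_H·ΔT/T_H.
W_min = 7450000 × 15.00/293.15 = 381200 kJ.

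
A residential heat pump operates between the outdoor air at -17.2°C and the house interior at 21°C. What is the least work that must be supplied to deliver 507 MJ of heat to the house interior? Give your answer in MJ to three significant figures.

65.8 MJ

In absolute terms T_C = 255.95 K and T_H = 294.15 K, so ΔT = 38.20 K.
The reversible limit is COP_HP = T_H/ΔT = 7.700, so W_min = Q_H/COP = Q_H·ΔT/T_H.
W_min = 507.0 × 38.20/294.15 = 65.84 MJ.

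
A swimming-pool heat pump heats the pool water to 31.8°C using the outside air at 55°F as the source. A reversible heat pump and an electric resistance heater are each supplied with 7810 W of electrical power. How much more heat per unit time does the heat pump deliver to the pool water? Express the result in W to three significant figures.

117000 W

In absolute terms T_C = 285.93 K and T_H = 304.95 K, so ΔT = 19.02 K.
COP_Carnot = T_H/ΔT = 304.95/19.02 = 16.03.
The heat pump delivers Q̇_H = COP × Ẇ = 125200 W; the resistance heater delivers Ẇ = 7810 W.
Extra = (COP − 1)·Ẇ = 117400 W.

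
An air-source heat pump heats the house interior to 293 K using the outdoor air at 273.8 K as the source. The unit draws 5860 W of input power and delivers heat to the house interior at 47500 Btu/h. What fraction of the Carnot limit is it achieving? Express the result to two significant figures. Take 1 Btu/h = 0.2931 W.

Converting, Q̇_H = 47500 Btu/h = 13920 W, so COP_actual = Q̇_H/Ẇ = 13920/5860 = 2.376.
The reservoir spacing is ΔT = 293 − 273.8 = 19.20 K.
COP_Carnot = T_H/ΔT = 293.00/19.20 = 15.26.
η_II = COP_actual/COP_Carnot = 2.376/15.26 = 0.1557.

0.16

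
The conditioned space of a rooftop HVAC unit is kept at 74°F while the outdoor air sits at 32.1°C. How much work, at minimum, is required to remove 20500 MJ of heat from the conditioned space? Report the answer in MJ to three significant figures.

In absolute terms T_C = 296.48 K and T_H = 305.25 K, so ΔT = 8.767 K.
The reversible limit is COP_R = T_C/ΔT = 33.82, so W_min = Q_C/COP = Q_C·ΔT/T_C.
W_min = 20500 × 8.767/296.48 = 606.2 MJ.

606 MJ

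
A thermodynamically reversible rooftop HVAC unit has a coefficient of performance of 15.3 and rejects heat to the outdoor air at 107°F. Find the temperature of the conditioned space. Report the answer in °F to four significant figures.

72.23 °F

For a Carnot refrigerator COP_R = T_C/(T_H − T_C), so T_C = COP·T_H/(1 + COP).
With T_H = 314.82 K, T_C = 15.3 × 314.82/16.30 = 295.50 K.
Converting, 295.50 K = 72.23°F.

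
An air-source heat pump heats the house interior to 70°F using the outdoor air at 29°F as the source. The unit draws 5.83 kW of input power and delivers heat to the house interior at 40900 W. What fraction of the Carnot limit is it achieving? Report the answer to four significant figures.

0.5430

Converting, Q̇_H = 40900 W = 40.90 kW, so COP_actual = Q̇_H/Ẇ = 40.90/5.830 = 7.015.
In absolute terms T_C = 271.48 K and T_H = 294.26 K, so ΔT = 22.78 K.
COP_Carnot = T_H/ΔT = 294.26/22.78 = 12.92.
η_II = COP_actual/COP_Carnot = 7.015/12.92 = 0.5430.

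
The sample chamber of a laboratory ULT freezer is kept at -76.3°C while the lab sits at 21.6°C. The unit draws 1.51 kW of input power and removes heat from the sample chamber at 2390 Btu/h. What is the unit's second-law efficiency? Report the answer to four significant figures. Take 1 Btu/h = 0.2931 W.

0.2307

Converting, Q̇_C = 2390 Btu/h = 0.7005 kW, so COP_actual = Q̇_C/Ẇ = 0.7005/1.510 = 0.4639.
In absolute terms T_C = 196.85 K and T_H = 294.75 K, so ΔT = 97.90 K.
COP_Carnot = T_C/ΔT = 196.85/97.90 = 2.011.
η_II = COP_actual/COP_Carnot = 0.4639/2.011 = 0.2307.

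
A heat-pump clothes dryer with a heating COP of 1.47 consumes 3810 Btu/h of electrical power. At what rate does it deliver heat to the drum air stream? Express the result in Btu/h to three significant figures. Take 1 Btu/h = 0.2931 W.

Q̇_H = COP_HP × Ẇ = 1.47 × 3810 = 5601 Btu/h.

5600 Btu/h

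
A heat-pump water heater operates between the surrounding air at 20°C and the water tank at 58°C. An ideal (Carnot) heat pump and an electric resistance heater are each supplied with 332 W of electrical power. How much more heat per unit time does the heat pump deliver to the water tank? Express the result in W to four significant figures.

In absolute terms T_C = 293.15 K and T_H = 331.15 K, so ΔT = 38.00 K.
COP_Carnot = T_H/ΔT = 331.15/38.00 = 8.714.
The heat pump delivers Q̇_H = COP × Ẇ = 2893 W; the resistance heater delivers Ẇ = 332.0 W.
Extra = (COP − 1)·Ẇ = 2561 W.

2561 W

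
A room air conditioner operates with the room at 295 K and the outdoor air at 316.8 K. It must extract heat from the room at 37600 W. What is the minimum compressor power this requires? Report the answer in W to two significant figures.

2800 W

The reservoir spacing is ΔT = 316.8 − 295 = 21.80 K.
COP_Carnot = T_C/ΔT = 295.00/21.80 = 13.53.
Ẇ_min = Q̇/COP_Carnot = 37600/13.53 = 2779 W.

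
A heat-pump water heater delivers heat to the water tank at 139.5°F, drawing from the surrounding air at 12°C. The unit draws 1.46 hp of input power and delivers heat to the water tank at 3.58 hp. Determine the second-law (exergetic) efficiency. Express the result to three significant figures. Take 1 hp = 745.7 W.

COP_actual = Q̇_H/Ẇ = 3.580/1.460 = 2.452.
In absolute terms T_C = 285.15 K and T_H = 332.87 K, so ΔT = 47.72 K.
COP_Carnot = T_H/ΔT = 332.87/47.72 = 6.975.
η_II = COP_actual/COP_Carnot = 2.452/6.975 = 0.3515.

0.352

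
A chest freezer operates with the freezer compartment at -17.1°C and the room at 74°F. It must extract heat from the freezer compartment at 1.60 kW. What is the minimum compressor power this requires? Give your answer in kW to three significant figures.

In absolute terms T_C = 256.05 K and T_H = 296.48 K, so ΔT = 40.43 K.
COP_Carnot = T_C/ΔT = 256.05/40.43 = 6.333.
Ẇ_min = Q̇/COP_Carnot = 1.600/6.333 = 0.2527 kW.

0.253 kW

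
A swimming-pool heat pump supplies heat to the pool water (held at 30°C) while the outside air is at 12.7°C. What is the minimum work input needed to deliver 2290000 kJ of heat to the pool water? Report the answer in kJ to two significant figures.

In absolute terms T_C = 285.85 K and T_H = 303.15 K, so ΔT = 17.30 K.
The reversible limit is COP_HP = T_H/ΔT = 17.52, so W_min = Q_H/COP = Q_H·ΔT/T_H.
W_min = 2290000 × 17.30/303.15 = 130700 kJ.

130000 kJ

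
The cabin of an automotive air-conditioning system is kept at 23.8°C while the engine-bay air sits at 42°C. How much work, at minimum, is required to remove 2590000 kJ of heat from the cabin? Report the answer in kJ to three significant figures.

159000 kJ

In absolute terms T_C = 296.95 K and T_H = 315.15 K, so ΔT = 18.20 K.
The reversible limit is COP_R = T_C/ΔT = 16.32, so W_min = Q_C/COP = Q_C·ΔT/T_C.
W_min = 2590000 × 18.20/296.95 = 158700 kJ.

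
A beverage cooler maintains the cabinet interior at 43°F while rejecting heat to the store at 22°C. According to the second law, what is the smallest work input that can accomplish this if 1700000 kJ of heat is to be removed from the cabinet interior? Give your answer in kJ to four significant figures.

In absolute terms T_C = 279.26 K and T_H = 295.15 K, so ΔT = 15.89 K.
The reversible limit is COP_R = T_C/ΔT = 17.58, so W_min = Q_C/COP = Q_C·ΔT/T_C.
W_min = 1700000 × 15.89/279.26 = 96720 kJ.

96720 kJ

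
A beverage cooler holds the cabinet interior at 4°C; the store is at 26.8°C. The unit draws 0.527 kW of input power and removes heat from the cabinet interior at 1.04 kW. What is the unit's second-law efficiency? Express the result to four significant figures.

COP_actual = Q̇_C/Ẇ = 1.040/0.5270 = 1.973.
In absolute terms T_C = 277.15 K and T_H = 299.95 K, so ΔT = 22.80 K.
COP_Carnot = T_C/ΔT = 277.15/22.80 = 12.16.
η_II = COP_actual/COP_Carnot = 1.973/12.16 = 0.1623.

0.1623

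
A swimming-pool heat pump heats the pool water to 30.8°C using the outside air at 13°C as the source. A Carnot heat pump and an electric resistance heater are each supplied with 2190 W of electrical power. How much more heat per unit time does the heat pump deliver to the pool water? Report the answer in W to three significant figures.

In absolute terms T_C = 286.15 K and T_H = 303.95 K, so ΔT = 17.80 K.
COP_Carnot = T_H/ΔT = 303.95/17.80 = 17.08.
The heat pump delivers Q̇_H = COP × Ẇ = 37400 W; the resistance heater delivers Ẇ = 2190 W.
Extra = (COP − 1)·Ẇ = 35210 W.

35200 W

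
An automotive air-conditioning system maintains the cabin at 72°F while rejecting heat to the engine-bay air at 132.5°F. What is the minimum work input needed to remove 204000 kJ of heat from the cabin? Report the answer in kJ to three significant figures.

23200 kJ

In absolute terms T_C = 295.37 K and T_H = 328.98 K, so ΔT = 33.61 K.
The reversible limit is COP_R = T_C/ΔT = 8.788, so W_min = Q_C/COP = Q_C·ΔT/T_C.
W_min = 204000 × 33.61/295.37 = 23210 kJ.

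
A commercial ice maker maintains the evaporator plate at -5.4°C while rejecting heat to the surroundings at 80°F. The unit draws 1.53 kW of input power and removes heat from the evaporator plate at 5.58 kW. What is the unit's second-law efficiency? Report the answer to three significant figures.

COP_actual = Q̇_C/Ẇ = 5.580/1.530 = 3.647.
In absolute terms T_C = 267.75 K and T_H = 299.82 K, so ΔT = 32.07 K.
COP_Carnot = T_C/ΔT = 267.75/32.07 = 8.350.
η_II = COP_actual/COP_Carnot = 3.647/8.350 = 0.4368.

0.437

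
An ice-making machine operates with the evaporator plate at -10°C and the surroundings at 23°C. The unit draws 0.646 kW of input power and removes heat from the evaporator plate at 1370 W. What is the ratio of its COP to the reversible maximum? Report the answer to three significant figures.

Converting, Q̇_C = 1370 W = 1.370 kW, so COP_actual = Q̇_C/Ẇ = 1.370/0.6460 = 2.121.
In absolute terms T_C = 263.15 K and T_H = 296.15 K, so ΔT = 33.00 K.
COP_Carnot = T_C/ΔT = 263.15/33.00 = 7.974.
η_II = COP_actual/COP_Carnot = 2.121/7.974 = 0.2659.

0.266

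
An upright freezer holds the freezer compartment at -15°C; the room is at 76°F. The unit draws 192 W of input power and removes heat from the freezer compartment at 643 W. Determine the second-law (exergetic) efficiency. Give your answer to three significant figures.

COP_actual = Q̇_C/Ẇ = 643.0/192.0 = 3.349.
In absolute terms T_C = 258.15 K and T_H = 297.59 K, so ΔT = 39.44 K.
COP_Carnot = T_C/ΔT = 258.15/39.44 = 6.545.
η_II = COP_actual/COP_Carnot = 3.349/6.545 = 0.5117.

0.512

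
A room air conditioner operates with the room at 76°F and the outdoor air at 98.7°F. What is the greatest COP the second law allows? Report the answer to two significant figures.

24

In absolute terms T_C = 297.59 K and T_H = 310.21 K, so ΔT = 12.61 K.
For a reversible cycle, COP_Carnot = T_C/ΔT = 297.59/12.61 = 23.60.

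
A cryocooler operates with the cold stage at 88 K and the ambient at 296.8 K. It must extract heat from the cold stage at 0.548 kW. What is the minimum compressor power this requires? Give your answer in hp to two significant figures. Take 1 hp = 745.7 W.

The reservoir spacing is ΔT = 296.8 − 88 = 208.8 K.
COP_Carnot = T_C/ΔT = 88.00/208.8 = 0.4215.
Ẇ_min = Q̇/COP_Carnot = 0.5480/0.4215 = 1.300 kW = 1.744 hp.

1.7 hp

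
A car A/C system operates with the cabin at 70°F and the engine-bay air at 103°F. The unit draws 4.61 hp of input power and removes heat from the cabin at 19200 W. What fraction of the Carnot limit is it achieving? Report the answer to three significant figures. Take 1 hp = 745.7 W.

0.348

Converting, Q̇_C = 19200 W = 25.75 hp, so COP_actual = Q̇_C/Ẇ = 25.75/4.610 = 5.585.
In absolute terms T_C = 294.26 K and T_H = 312.59 K, so ΔT = 18.33 K.
COP_Carnot = T_C/ΔT = 294.26/18.33 = 16.05.
η_II = COP_actual/COP_Carnot = 5.585/16.05 = 0.3480.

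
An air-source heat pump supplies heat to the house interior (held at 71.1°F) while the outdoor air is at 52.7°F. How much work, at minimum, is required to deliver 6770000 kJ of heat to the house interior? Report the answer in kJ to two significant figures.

In absolute terms T_C = 284.65 K and T_H = 294.87 K, so ΔT = 10.22 K.
The reversible limit is COP_HP = T_H/ΔT = 28.85, so W_min = Q_H/COP = Q_H·ΔT/T_H.
W_min = 6770000 × 10.22/294.87 = 234700 kJ.

230000 kJ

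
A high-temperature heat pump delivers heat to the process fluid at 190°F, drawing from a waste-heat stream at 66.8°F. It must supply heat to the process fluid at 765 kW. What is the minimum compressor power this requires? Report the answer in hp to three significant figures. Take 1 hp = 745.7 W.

195 hp

In absolute terms T_C = 292.48 K and T_H = 360.93 K, so ΔT = 68.44 K.
COP_Carnot = T_H/ΔT = 360.93/68.44 = 5.273.
Ẇ_min = Q̇/COP_Carnot = 765.0/5.273 = 145.1 kW = 194.5 hp.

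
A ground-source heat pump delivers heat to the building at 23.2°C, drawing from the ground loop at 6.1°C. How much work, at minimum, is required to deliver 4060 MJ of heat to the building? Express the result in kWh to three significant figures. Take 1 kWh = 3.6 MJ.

65.1 kWh

In absolute terms T_C = 279.25 K and T_H = 296.35 K, so ΔT = 17.10 K.
The reversible limit is COP_HP = T_H/ΔT = 17.33, so W_min = Q_H/COP = Q_H·ΔT/T_H.
W_min = 4060 × 17.10/296.35 = 234.3 MJ = 65.08 kWh.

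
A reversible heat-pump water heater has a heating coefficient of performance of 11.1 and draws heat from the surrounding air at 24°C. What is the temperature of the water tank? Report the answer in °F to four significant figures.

COP_HP = T_H/(T_H − T_C) rearranges to T_H = COP·T_C/(COP − 1).
With T_C = 297.15 K, T_H = 11.1 × 297.15/10.10 = 326.57 K.
Converting, 326.57 K = 128.16°F.

128.2 °F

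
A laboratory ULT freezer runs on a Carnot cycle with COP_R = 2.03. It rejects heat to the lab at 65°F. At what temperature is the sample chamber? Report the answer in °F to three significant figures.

For a Carnot refrigerator COP_R = T_C/(T_H − T_C), so T_C = COP·T_H/(1 + COP).
With T_H = 291.48 K, T_C = 2.03 × 291.48/3.030 = 195.28 K.
Converting, 195.28 K = -108.16°F.

-108 °F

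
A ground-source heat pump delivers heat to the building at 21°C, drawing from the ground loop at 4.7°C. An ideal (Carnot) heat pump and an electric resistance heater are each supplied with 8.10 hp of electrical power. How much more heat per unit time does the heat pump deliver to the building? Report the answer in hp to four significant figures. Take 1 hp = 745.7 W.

In absolute terms T_C = 277.85 K and T_H = 294.15 K, so ΔT = 16.30 K.
COP_Carnot = T_H/ΔT = 294.15/16.30 = 18.05.
The heat pump delivers Q̇_H = COP × Ẇ = 146.2 hp; the resistance heater delivers Ẇ = 8.100 hp.
Extra = (COP − 1)·Ẇ = 138.1 hp.

138.1 hp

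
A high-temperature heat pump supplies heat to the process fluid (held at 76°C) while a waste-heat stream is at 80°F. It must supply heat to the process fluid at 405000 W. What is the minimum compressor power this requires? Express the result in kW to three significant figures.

In absolute terms T_C = 299.82 K and T_H = 349.15 K, so ΔT = 49.33 K.
COP_Carnot = T_H/ΔT = 349.15/49.33 = 7.077.
Ẇ_min = Q̇/COP_Carnot = 405000/7.077 = 57220 W = 57.22 kW.

57.2 kW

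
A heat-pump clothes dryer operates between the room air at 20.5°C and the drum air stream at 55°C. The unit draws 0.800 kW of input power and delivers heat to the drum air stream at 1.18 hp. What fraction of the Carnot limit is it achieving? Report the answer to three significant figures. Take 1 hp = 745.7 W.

0.116

Converting, Q̇_H = 1.180 hp = 0.8799 kW, so COP_actual = Q̇_H/Ẇ = 0.8799/0.8000 = 1.100.
In absolute terms T_C = 293.65 K and T_H = 328.15 K, so ΔT = 34.50 K.
COP_Carnot = T_H/ΔT = 328.15/34.50 = 9.512.
η_II = COP_actual/COP_Carnot = 1.100/9.512 = 0.1156.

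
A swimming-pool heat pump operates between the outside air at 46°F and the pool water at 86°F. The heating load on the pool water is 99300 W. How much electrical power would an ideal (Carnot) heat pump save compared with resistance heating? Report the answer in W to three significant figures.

92000 W

In absolute terms T_C = 280.93 K and T_H = 303.15 K, so ΔT = 22.22 K.
COP_Carnot = T_H/ΔT = 303.15/22.22 = 13.64.
Resistance heating needs Ẇ_res = Q̇_H = 99300 W; the reversible heat pump needs only Ẇ_hp = Q̇_H/COP = 7279 W.
Saving = 99300 − 7279 = 92020 W.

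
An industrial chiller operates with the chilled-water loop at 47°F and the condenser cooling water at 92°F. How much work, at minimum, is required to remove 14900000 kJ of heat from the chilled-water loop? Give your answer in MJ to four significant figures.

In absolute terms T_C = 281.48 K and T_H = 306.48 K, so ΔT = 25.00 K.
The reversible limit is COP_R = T_C/ΔT = 11.26, so W_min = Q_C/COP = Q_C·ΔT/T_C.
W_min = 14900000 × 25.00/281.48 = 1323000 kJ = 1323 MJ.

1323 MJ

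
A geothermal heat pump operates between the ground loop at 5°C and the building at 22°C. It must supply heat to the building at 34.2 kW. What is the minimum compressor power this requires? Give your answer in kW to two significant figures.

2.0 kW

In absolute terms T_C = 278.15 K and T_H = 295.15 K, so ΔT = 17.00 K.
COP_Carnot = T_H/ΔT = 295.15/17.00 = 17.36.
Ẇ_min = Q̇/COP_Carnot = 34.20/17.36 = 1.970 kW.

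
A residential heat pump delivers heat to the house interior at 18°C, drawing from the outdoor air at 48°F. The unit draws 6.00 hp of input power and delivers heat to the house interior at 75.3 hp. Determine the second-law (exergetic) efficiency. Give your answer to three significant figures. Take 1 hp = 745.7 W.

COP_actual = Q̇_H/Ẇ = 75.30/6.000 = 12.55.
In absolute terms T_C = 282.04 K and T_H = 291.15 K, so ΔT = 9.111 K.
COP_Carnot = T_H/ΔT = 291.15/9.111 = 31.96.
η_II = COP_actual/COP_Carnot = 12.55/31.96 = 0.3927.

0.393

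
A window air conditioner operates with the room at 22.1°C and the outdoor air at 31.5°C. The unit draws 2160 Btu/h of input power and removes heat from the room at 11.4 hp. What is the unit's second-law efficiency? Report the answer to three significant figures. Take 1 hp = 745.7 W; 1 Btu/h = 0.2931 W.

Converting, Q̇_C = 11.40 hp = 29000 Btu/h, so COP_actual = Q̇_C/Ẇ = 29000/2160 = 13.43.
In absolute terms T_C = 295.25 K and T_H = 304.65 K, so ΔT = 9.400 K.
COP_Carnot = T_C/ΔT = 295.25/9.400 = 31.41.
η_II = COP_actual/COP_Carnot = 13.43/31.41 = 0.4275.

0.428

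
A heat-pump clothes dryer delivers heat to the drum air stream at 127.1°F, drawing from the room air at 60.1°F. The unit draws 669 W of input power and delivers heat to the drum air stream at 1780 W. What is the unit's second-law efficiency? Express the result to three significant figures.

COP_actual = Q̇_H/Ẇ = 1780/669.0 = 2.661.
In absolute terms T_C = 288.76 K and T_H = 325.98 K, so ΔT = 37.22 K.
COP_Carnot = T_H/ΔT = 325.98/37.22 = 8.758.
η_II = COP_actual/COP_Carnot = 2.661/8.758 = 0.3038.

0.304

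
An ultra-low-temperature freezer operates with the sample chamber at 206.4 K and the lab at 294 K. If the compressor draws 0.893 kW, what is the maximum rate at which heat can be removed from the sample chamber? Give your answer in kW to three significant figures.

The reservoir spacing is ΔT = 294 − 206.4 = 87.60 K.
COP_Carnot = T_C/ΔT = 206.40/87.60 = 2.356.
Q̇_max = COP_Carnot × Ẇ = 2.356 × 0.8930 kW = 2.104 kW.

2.10 kW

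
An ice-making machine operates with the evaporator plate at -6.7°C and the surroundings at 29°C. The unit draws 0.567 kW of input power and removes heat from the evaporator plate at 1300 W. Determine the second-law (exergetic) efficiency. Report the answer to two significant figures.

Converting, Q̇_C = 1300 W = 1.300 kW, so COP_actual = Q̇_C/Ẇ = 1.300/0.5670 = 2.293.
In absolute terms T_C = 266.45 K and T_H = 302.15 K, so ΔT = 35.70 K.
COP_Carnot = T_C/ΔT = 266.45/35.70 = 7.464.
η_II = COP_actual/COP_Carnot = 2.293/7.464 = 0.3072.

0.31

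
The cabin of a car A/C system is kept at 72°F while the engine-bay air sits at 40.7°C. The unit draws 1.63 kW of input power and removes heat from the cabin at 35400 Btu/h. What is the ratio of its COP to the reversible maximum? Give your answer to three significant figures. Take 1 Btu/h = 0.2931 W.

0.398

Converting, Q̇_C = 35400 Btu/h = 10.38 kW, so COP_actual = Q̇_C/Ẇ = 10.38/1.630 = 6.365.
In absolute terms T_C = 295.37 K and T_H = 313.85 K, so ΔT = 18.48 K.
COP_Carnot = T_C/ΔT = 295.37/18.48 = 15.99.
η_II = COP_actual/COP_Carnot = 6.365/15.99 = 0.3982.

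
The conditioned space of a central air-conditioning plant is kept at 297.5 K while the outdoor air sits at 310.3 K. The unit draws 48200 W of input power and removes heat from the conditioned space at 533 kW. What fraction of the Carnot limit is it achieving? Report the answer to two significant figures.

0.48

Converting, Q̇_C = 533.0 kW = 533000 W, so COP_actual = Q̇_C/Ẇ = 533000/48200 = 11.06.
The reservoir spacing is ΔT = 310.3 − 297.5 = 12.80 K.
COP_Carnot = T_C/ΔT = 297.50/12.80 = 23.24.
η_II = COP_actual/COP_Carnot = 11.06/23.24 = 0.4758.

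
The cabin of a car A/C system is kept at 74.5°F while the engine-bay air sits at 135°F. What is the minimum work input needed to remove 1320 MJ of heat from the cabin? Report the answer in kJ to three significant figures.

150000 kJ

In absolute terms T_C = 296.76 K and T_H = 330.37 K, so ΔT = 33.61 K.
The reversible limit is COP_R = T_C/ΔT = 8.829, so W_min = Q_C/COP = Q_C·ΔT/T_C.
W_min = 1320 × 33.61/296.76 = 149.5 MJ = 149500 kJ.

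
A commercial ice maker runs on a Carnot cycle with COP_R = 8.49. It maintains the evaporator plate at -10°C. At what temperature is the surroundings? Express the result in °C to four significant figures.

COP_R = T_C/(T_H − T_C) gives T_H − T_C = T_C/COP.
With T_C = 263.15 K, T_H = 263.15 × (1 + 1/8.49) = 294.15 K.
Converting, 294.15 K = 21.00°C.

21.00 °C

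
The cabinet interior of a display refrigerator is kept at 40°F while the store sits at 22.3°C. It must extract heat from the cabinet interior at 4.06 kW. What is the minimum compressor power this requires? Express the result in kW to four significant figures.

In absolute terms T_C = 277.59 K and T_H = 295.45 K, so ΔT = 17.86 K.
COP_Carnot = T_C/ΔT = 277.59/17.86 = 15.55.
Ẇ_min = Q̇/COP_Carnot = 4.060/15.55 = 0.2611 kW.

0.2611 kW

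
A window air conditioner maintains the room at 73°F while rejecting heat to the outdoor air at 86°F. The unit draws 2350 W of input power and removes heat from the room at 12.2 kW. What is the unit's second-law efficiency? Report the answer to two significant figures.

0.13

Converting, Q̇_C = 12.20 kW = 12200 W, so COP_actual = Q̇_C/Ẇ = 12200/2350 = 5.191.
In absolute terms T_C = 295.93 K and T_H = 303.15 K, so ΔT = 7.222 K.
COP_Carnot = T_C/ΔT = 295.93/7.222 = 40.97.
η_II = COP_actual/COP_Carnot = 5.191/40.97 = 0.1267.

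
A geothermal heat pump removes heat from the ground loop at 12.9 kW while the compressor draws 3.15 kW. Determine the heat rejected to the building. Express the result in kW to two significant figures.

16 kW

For a cyclic device the first law requires Q̇_H = Q̇_C + Ẇ.
Q̇_H = Q̇_C + Ẇ = 16.05 kW.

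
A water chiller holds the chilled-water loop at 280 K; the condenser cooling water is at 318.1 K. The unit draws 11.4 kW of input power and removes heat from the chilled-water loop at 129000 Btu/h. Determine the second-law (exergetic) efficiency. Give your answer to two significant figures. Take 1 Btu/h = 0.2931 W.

Converting, Q̇_C = 129000 Btu/h = 37.81 kW, so COP_actual = Q̇_C/Ẇ = 37.81/11.40 = 3.317.
The reservoir spacing is ΔT = 318.1 − 280 = 38.10 K.
COP_Carnot = T_C/ΔT = 280.00/38.10 = 7.349.
η_II = COP_actual/COP_Carnot = 3.317/7.349 = 0.4513.

0.45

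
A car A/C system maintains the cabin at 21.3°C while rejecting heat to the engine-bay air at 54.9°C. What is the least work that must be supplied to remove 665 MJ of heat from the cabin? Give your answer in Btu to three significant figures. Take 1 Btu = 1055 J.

71900 Btu

In absolute terms T_C = 294.45 K and T_H = 328.05 K, so ΔT = 33.60 K.
The reversible limit is COP_R = T_C/ΔT = 8.763, so W_min = Q_C/COP = Q_C·ΔT/T_C.
W_min = 665.0 × 33.60/294.45 = 75.88 MJ = 71930 Btu.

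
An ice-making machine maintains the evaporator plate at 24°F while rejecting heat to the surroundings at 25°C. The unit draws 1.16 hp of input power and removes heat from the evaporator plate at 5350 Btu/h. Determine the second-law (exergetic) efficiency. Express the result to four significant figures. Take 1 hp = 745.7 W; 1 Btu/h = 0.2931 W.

0.1986

Converting, Q̇_C = 5350 Btu/h = 2.103 hp, so COP_actual = Q̇_C/Ẇ = 2.103/1.160 = 1.813.
In absolute terms T_C = 268.71 K and T_H = 298.15 K, so ΔT = 29.44 K.
COP_Carnot = T_C/ΔT = 268.71/29.44 = 9.126.
η_II = COP_actual/COP_Carnot = 1.813/9.126 = 0.1986.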